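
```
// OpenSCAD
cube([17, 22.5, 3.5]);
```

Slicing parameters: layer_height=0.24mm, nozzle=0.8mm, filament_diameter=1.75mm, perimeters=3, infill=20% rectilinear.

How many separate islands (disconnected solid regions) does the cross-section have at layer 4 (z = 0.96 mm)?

1

At z = 0.96 mm: the cube is present — its section is the full 17×22.5 rectangle. Overall, the cross-section is a single solid region. Island count = 1.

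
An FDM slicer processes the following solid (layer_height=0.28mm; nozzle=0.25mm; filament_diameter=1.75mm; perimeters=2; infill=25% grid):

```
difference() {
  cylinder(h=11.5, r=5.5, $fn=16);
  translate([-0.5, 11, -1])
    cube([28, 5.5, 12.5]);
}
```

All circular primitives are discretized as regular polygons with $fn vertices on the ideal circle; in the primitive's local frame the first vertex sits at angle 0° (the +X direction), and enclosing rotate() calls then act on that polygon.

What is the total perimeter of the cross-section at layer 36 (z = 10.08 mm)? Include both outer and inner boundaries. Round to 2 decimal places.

34.34 mm

At z = 10.08 mm: the cylinder: section is a regular 16-gon, circumradius r=5.5 (perimeter = 2·16·5.500·sin(180°/16) = 34.34 mm); the cube at (-0.5, 11) (footprint 28×5.5) is included at this height (perimeter 67.00 mm); After the difference (first − rest): starting from the r=5.5 cylinder, the 28×5.5 cube at (-0.5, 11) misses the remaining region (no effect) — boundary = 34.34 mm. Overall, the cross-section is a single solid region. Total boundary length (outer) = 34.34 mm.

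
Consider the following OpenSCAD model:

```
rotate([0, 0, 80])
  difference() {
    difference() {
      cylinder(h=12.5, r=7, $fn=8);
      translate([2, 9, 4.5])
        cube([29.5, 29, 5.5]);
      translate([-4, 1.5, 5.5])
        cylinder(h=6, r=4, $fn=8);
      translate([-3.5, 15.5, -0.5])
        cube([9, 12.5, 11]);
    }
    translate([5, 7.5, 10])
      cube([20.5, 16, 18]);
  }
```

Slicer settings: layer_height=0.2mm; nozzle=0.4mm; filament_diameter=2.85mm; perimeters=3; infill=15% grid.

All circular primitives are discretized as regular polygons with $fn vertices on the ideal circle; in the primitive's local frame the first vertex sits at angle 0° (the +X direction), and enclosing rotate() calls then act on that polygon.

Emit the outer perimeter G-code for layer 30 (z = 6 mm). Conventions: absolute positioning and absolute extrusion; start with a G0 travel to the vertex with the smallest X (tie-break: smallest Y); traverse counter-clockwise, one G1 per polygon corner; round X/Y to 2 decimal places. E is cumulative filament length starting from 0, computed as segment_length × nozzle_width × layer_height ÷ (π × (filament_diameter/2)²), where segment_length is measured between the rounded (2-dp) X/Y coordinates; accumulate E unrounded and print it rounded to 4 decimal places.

G0 X-6.89 Y1.22 Z6.00
G1 X-6.00 Y-2.81 E0.0518
G1 X-4.47 Y-0.40 E0.0876
G1 X-1.48 Y0.26 E0.1260
G1 X1.10 Y-1.38 E0.1643
G1 X1.77 Y-4.37 E0.2027
G1 X0.39 Y-6.54 E0.2350
G1 X4.02 Y-5.73 E0.2816
G1 X6.89 Y-1.22 E0.3486
G1 X5.73 Y4.02 E0.4159
G1 X1.22 Y6.89 E0.4830
G1 X-4.02 Y5.73 E0.5503
G1 X-6.89 Y1.22 E0.6173

At z = 6 mm: the cylinder: section is a regular 8-gon, circumradius r=7; the 29.5×29 cube at (2, 9) contributes its full rectangle; the r=4 cylinder at (-4, 1.5) contributes a regular 8-gon of circumradius 4; the 9×12.5 cube at (-3.5, 15.5) contributes its full rectangle; After the difference (first − rest): starting from the r=7 cylinder, the 29.5×29 cube at (2, 9) misses the remaining region (no effect); the r=4 cylinder at (-4, 1.5) partially overlaps it — only the 37.82 mm² overlap (of its 45.25 mm²) is removed, clipping the outline; the 9×12.5 cube at (-3.5, 15.5) misses the remaining region (no effect) — 1 connected region; the cube at (5, 7.5) is absent (z outside [10, 28]); After the difference (first − rest): none of the subtracted shapes is present at this height, so the result so far is unchanged — 1 connected region; (rotated 80° about Z; rotation is an isometry so areas/perimeters/island counts are preserved). The outline is a single polygon with 12 vertices. Extrusion per mm of travel: 0.4 × 0.2 / (π × 1.425²) = 0.012540. Accumulating E over each segment gives final E = 0.6173.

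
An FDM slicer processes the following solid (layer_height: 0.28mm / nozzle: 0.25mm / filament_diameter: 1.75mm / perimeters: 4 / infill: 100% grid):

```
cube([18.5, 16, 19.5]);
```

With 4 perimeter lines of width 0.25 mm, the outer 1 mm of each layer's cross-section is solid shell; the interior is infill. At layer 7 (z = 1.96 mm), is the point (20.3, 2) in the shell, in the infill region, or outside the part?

outside

At z = 1.96 mm: the cube is present — its section is the full 18.5×16 rectangle. Overall, the cross-section is a single solid region. The nearest boundary edge runs (18.50, 0.00)→(18.50, 16.00); distance from the point to it = 1.80 mm. The point is not inside any of the regions above, so it lies outside the cross-section (1.80 mm from the nearest boundary).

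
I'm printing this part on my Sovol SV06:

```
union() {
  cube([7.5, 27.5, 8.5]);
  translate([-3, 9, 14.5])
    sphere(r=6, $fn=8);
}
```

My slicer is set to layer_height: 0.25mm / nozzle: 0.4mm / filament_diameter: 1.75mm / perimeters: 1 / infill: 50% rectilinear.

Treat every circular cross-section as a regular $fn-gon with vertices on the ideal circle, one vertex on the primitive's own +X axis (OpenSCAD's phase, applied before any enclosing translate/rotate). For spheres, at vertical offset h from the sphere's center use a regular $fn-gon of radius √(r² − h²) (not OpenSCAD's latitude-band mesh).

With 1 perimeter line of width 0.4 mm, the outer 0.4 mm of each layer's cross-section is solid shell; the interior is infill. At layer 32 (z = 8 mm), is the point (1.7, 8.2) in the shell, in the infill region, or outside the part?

infill

At z = 8 mm: the cube (footprint 7.5×27.5) is included at this height; the sphere at (-3, 9) is not intersected at this z (|z−center|=6.500 > r=6); Taking the union: only the 7.5×27.5 cube is present, so the union is just that shape — 1 connected region. Overall, the cross-section is a single solid region. The nearest boundary edge runs (0.00, 27.50)→(0.00, 0.00); distance from the point to it = 1.70 mm. The point is inside the cross-section and 1.70 mm from the nearest boundary — more than the 0.4 mm shell width (1 × 0.4), so it's in the infill interior.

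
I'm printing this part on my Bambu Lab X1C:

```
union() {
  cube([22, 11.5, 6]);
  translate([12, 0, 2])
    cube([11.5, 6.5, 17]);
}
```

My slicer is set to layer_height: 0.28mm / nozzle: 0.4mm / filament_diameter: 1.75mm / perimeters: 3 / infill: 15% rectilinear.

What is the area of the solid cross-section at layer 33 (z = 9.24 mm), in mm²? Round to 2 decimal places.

74.75 mm²

At z = 9.24 mm: the cube does not reach this height (z outside [0, 6]); the 11.5×6.5 cube at (12, 0) contributes its full rectangle (area 74.75 mm²); Combining (union): only the 11.5×6.5 cube at (12, 0) is present, so the union is just that shape — area = 74.75 mm². Overall, the cross-section is a single solid region. Net area = 74.75 mm².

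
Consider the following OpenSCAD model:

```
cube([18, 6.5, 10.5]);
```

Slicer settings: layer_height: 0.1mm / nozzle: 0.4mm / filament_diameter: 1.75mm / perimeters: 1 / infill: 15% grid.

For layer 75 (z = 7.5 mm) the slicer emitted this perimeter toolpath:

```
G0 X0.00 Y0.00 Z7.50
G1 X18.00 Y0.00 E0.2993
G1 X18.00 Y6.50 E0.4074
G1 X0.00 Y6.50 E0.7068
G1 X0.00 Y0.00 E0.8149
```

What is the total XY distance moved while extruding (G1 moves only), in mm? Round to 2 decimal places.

Sum the Euclidean lengths of each G1 segment: total = 49.00 mm.

49.00 mm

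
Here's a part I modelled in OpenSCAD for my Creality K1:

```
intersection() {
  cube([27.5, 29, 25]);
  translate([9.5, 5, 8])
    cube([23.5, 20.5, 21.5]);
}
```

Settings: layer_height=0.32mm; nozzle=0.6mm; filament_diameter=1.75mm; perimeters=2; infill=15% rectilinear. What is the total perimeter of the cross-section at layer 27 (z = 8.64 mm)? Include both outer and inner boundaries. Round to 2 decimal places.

At z = 8.64 mm: the cube is present — its section is the full 27.5×29 rectangle (perimeter 113.00 mm); the 23.5×20.5 cube at (9.5, 5) contributes its full rectangle (perimeter 88.00 mm); Taking the intersection: the 23.5×20.5 cube at (9.5, 5) partially overlaps the 27.5×29 cube; clipping to the common part keeps 369.00 mm² — boundary = 77.00 mm. Overall, the cross-section is a single solid region. Total boundary length (outer) = 77.00 mm.

77.00 mm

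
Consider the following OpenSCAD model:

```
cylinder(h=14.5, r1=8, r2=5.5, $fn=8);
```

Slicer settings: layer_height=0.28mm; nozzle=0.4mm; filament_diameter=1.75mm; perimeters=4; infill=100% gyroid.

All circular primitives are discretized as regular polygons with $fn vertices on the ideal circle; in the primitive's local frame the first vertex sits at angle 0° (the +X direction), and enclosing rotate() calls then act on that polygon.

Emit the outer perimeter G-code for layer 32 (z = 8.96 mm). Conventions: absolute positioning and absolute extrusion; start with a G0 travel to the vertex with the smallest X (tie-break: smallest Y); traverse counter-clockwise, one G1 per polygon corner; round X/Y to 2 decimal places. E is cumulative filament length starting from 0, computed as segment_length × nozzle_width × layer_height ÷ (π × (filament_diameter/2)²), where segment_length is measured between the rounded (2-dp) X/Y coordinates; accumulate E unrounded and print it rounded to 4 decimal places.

G0 X-6.46 Y0.00 Z8.96
G1 X-4.56 Y-4.56 E0.2300
G1 X0.00 Y-6.46 E0.4601
G1 X4.56 Y-4.56 E0.6901
G1 X6.46 Y0.00 E0.9201
G1 X4.56 Y4.56 E1.1501
G1 X0.00 Y6.46 E1.3802
G1 X-4.56 Y4.56 E1.6102
G1 X-6.46 Y0.00 E1.8402

At z = 8.96 mm: the cone: at t=0.618 of its height the radius interpolates to r₁+(r₂−r₁)t = 6.455, giving a regular 8-gon of that circumradius. The outline is a single polygon with 8 vertices. Extrusion per mm of travel: 0.4 × 0.28 / (π × 0.875²) = 0.046564. Accumulating E over each segment gives final E = 1.8402.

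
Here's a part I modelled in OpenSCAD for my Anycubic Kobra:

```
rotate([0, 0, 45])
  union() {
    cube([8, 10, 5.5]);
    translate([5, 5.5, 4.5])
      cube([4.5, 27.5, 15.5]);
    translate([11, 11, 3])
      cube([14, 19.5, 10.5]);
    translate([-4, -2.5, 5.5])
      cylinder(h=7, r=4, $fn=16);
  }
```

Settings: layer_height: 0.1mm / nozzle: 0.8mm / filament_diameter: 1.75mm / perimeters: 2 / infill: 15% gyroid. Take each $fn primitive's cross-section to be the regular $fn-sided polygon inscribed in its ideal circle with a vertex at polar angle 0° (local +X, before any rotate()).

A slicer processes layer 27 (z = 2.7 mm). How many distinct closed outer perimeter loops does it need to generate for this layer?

At z = 2.7 mm: the cube is present — its section is the full 8×10 rectangle; the cube at (5, 5.5) is not intersected at this z (z outside [4.5, 20]); the cube at (11, 11) is absent (z outside [3, 13.5]); the cylinder at (-4, -2.5) does not reach this height (z outside [5.5, 12.5]); Combining (union): only the 8×10 cube is present, so the union is just that shape — 1 connected region; (rotated 45° about Z; rotation is an isometry so areas/perimeters/island counts are preserved). The result has 1 disconnected region.

1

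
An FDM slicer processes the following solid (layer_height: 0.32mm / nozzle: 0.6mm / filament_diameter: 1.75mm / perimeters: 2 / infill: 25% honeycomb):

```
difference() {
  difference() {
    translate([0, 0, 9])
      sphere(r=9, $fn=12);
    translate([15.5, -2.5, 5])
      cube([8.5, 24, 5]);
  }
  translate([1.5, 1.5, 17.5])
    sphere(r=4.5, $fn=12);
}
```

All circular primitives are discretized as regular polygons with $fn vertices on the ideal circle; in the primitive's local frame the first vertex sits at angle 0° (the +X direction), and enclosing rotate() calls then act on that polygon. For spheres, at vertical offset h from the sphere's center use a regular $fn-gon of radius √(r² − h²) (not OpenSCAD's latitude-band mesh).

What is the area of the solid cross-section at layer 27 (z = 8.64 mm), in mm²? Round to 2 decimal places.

At z = 8.64 mm: the r=9 sphere slices to a regular 12-gon of circumradius 8.993 (√(r²−h²) with h=0.36 from center) (area = (12/2)·8.993²·sin(360°/12) = 242.61 mm²); the 8.5×24 cube at (15.5, -2.5) contributes its full rectangle (area 204.00 mm²); Subtracting the remaining from the first: starting from the r=9 sphere (242.61 mm²), the 8.5×24 cube at (15.5, -2.5) misses the remaining region (no effect) — area = 242.61 mm²; the sphere at (1.5, 1.5) does not reach this height (|z−center|=8.860 > r=4.5); After the difference (first − rest): none of the subtracted shapes is present at this height, so the result so far is unchanged — area = 242.61 mm². Overall, the cross-section is a single solid region. Net area = 242.61 mm².

242.61 mm²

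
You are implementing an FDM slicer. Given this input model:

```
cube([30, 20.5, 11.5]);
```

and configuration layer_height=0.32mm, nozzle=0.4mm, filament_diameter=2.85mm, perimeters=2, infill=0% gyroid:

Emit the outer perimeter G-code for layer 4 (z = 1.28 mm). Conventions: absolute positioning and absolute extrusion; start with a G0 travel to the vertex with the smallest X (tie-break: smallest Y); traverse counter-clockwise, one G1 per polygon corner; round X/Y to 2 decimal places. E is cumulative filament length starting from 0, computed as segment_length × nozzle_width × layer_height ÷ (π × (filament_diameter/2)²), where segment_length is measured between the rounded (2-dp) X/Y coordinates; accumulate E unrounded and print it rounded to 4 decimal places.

At z = 1.28 mm: the 30×20.5 cube contributes its full rectangle. The outline is a single polygon with 4 vertices. Extrusion per mm of travel: 0.4 × 0.32 / (π × 1.425²) = 0.020065. Accumulating E over each segment gives final E = 2.0265.

G0 X0.00 Y0.00 Z1.28
G1 X30.00 Y0.00 E0.6019
G1 X30.00 Y20.50 E1.0133
G1 X0.00 Y20.50 E1.6152
G1 X0.00 Y0.00 E2.0265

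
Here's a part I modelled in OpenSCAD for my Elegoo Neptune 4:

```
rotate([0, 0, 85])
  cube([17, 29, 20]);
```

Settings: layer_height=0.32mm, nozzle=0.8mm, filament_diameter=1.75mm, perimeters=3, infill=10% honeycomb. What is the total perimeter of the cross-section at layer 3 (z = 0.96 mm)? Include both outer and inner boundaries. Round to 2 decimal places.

92.00 mm

At z = 0.96 mm: the cube is present — its section is the full 17×29 rectangle (perimeter 92.00 mm); (rotated 85° about Z; rotation is an isometry so areas/perimeters/island counts are preserved). Overall, the cross-section is a single solid region. Total boundary length (outer) = 92.00 mm.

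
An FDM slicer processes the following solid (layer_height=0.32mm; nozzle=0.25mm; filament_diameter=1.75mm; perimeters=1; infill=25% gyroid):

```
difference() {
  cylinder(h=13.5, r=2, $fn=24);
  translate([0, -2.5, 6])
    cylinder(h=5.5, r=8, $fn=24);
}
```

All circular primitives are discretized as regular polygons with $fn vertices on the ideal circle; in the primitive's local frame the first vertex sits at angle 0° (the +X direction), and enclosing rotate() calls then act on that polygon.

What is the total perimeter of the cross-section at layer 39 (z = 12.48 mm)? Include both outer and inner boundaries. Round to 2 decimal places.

12.53 mm

At z = 12.48 mm: the r=2 cylinder contributes a regular 24-gon of circumradius 2 (perimeter = 2·24·2.000·sin(180°/24) = 12.53 mm); the cylinder at (0, -2.5) does not reach this height (z outside [6, 11.5]); After the difference (first − rest): none of the subtracted shapes is present at this height, so the r=2 cylinder is unchanged — boundary = 12.53 mm. Overall, the cross-section is a single solid region. Total boundary length (outer) = 12.53 mm.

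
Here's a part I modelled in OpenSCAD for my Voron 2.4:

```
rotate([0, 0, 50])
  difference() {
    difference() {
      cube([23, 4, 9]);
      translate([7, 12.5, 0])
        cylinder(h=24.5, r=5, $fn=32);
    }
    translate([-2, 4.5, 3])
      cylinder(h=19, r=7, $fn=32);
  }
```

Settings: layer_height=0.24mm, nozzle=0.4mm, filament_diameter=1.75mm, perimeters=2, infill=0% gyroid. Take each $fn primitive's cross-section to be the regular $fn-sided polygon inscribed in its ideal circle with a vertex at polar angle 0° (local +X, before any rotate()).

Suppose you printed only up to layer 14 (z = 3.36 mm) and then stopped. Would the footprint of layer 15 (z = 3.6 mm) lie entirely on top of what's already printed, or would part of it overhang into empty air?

entirely on top

Compare the two slices. At z = 3.36: the cube is present — its section is the full 23×4 rectangle (area 92.00 mm²); the cylinder at (7, 12.5): section is a regular 32-gon, circumradius r=5 (area = (32/2)·5.000²·sin(360°/32) = 78.04 mm²); Taking the first minus the rest: starting from the 23×4 cube (92.00 mm²), the r=5 cylinder at (7, 12.5) misses the remaining region (no effect) — area = 92.00 mm²; the cylinder at (-2, 4.5): section is a regular 32-gon, circumradius r=7 (area = (32/2)·7.000²·sin(360°/32) = 152.95 mm²); After the difference (first − rest): starting from that combined region (92.00 mm²), the r=7 cylinder at (-2, 4.5) partially overlaps it — only the 17.57 mm² overlap (of its 152.95 mm²) is removed, clipping the outline — area = 74.43 mm²; (rotated 50° about Z; rotation is an isometry so areas/perimeters/island counts are preserved). At z = 3.6: the cube is present — its section is the full 23×4 rectangle (area 92.00 mm²); the r=5 cylinder at (7, 12.5) contributes a regular 32-gon of circumradius 5 (area = (32/2)·5.000²·sin(360°/32) = 78.04 mm²); After the difference (first − rest): starting from the 23×4 cube (92.00 mm²), the r=5 cylinder at (7, 12.5) misses the remaining region (no effect) — area = 92.00 mm²; the r=7 cylinder at (-2, 4.5) gives a regular 32-gon of circumradius 7 (constant along its height) (area = (32/2)·7.000²·sin(360°/32) = 152.95 mm²); Taking the first minus the rest: starting from the result so far (92.00 mm²), the r=7 cylinder at (-2, 4.5) partially overlaps it — only the 17.57 mm² overlap (of its 152.95 mm²) is removed, clipping the outline — area = 74.43 mm²; (whole slice rotated 50° about Z — lengths, areas and connectivity unchanged). Checking containment: the cross-section at z = 3.6 is a subset of the cross-section at z = 3.36.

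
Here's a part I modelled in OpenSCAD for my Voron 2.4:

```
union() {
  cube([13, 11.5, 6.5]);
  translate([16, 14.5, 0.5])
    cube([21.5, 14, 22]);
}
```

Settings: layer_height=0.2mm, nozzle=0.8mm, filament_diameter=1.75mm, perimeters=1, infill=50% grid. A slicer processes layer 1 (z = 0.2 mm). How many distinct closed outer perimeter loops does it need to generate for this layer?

1

At z = 0.2 mm: the 13×11.5 cube contributes its full rectangle; the cube at (16, 14.5) is absent (z outside [0.5, 22.5]); Merging all regions: only the 13×11.5 cube is present, so the union is just that shape — 1 connected region. The result has 1 disconnected region.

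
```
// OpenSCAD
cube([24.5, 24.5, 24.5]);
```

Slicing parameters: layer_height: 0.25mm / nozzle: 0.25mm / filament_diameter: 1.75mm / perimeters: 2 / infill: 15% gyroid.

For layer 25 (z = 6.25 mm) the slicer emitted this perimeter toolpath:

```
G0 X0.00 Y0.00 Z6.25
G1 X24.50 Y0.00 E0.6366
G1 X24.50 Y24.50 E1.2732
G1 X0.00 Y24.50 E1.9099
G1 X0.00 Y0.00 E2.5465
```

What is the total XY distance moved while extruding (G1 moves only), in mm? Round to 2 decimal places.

98.00 mm

Sum the Euclidean lengths of each G1 segment: total = 98.00 mm.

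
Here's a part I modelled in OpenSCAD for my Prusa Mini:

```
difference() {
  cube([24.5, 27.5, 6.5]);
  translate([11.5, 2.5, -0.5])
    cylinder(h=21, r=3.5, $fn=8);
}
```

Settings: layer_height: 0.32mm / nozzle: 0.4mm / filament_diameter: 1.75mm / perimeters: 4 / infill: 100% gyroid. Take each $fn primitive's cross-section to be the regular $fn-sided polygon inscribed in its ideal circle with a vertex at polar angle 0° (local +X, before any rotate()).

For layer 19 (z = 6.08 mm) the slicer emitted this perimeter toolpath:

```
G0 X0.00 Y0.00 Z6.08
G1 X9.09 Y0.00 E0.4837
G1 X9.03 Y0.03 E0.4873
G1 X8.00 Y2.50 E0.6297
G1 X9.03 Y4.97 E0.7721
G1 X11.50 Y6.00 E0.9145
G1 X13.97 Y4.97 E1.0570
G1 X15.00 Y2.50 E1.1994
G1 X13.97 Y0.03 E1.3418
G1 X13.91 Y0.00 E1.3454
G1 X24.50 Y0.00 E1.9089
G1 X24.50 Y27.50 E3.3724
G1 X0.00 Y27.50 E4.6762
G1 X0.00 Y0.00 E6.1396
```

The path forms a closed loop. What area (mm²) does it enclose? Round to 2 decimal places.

Apply the shoelace formula to the sequence of (X, Y) vertices; enclosed area = 641.57 mm².

641.57 mm²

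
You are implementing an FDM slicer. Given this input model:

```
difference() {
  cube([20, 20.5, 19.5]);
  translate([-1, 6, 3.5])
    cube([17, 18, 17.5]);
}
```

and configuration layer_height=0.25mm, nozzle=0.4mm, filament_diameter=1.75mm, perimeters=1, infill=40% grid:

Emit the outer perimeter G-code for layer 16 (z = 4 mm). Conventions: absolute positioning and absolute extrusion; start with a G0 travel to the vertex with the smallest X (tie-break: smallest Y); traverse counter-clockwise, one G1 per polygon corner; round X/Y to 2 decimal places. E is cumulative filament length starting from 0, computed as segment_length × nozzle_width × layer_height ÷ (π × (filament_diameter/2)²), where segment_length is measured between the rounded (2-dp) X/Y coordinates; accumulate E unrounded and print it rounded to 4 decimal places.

At z = 4 mm: the cube (footprint 20×20.5) is included at this height; the cube at (-1, 6) (footprint 17×18) is included at this height; Taking the first minus the rest: starting from the 20×20.5 cube, the 17×18 cube at (-1, 6) partially overlaps it — only the 232.00 mm² overlap (of its 306.00 mm²) is removed, clipping the outline — 1 connected region. The outline is a single polygon with 6 vertices. Extrusion per mm of travel: 0.4 × 0.25 / (π × 0.875²) = 0.041575. Accumulating E over each segment gives final E = 3.3676.

G0 X0.00 Y0.00 Z4.00
G1 X20.00 Y0.00 E0.8315
G1 X20.00 Y20.50 E1.6838
G1 X16.00 Y20.50 E1.8501
G1 X16.00 Y6.00 E2.4529
G1 X0.00 Y6.00 E3.1181
G1 X0.00 Y0.00 E3.3676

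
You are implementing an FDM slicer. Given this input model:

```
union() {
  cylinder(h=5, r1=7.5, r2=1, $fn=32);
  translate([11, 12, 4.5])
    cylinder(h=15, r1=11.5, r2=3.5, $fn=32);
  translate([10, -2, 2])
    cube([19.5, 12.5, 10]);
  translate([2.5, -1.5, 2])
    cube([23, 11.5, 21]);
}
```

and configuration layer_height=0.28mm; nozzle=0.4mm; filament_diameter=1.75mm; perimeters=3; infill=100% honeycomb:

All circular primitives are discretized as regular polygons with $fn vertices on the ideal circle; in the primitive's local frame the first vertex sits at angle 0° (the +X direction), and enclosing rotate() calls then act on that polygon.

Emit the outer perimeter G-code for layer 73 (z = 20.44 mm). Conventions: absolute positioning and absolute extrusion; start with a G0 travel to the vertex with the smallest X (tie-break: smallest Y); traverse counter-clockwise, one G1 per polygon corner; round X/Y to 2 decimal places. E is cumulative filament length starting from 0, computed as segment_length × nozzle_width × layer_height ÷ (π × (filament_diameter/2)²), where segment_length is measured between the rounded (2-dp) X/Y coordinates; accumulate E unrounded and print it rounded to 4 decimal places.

At z = 20.44 mm: the cone is not intersected at this z (z outside [0, 5]); the cone at (11, 12) is not intersected at this z (z outside [4.5, 19.5]); the cube at (10, -2) is absent (z outside [2, 12]); the 23×11.5 cube at (2.5, -1.5) contributes its full rectangle; Taking the union: only the 23×11.5 cube at (2.5, -1.5) is present, so the union is just that shape — 1 connected region. The outline is a single polygon with 4 vertices. Extrusion per mm of travel: 0.4 × 0.28 / (π × 0.875²) = 0.046564. Accumulating E over each segment gives final E = 3.2129.

G0 X2.50 Y-1.50 Z20.44
G1 X25.50 Y-1.50 E1.0710
G1 X25.50 Y10.00 E1.6065
G1 X2.50 Y10.00 E2.6774
G1 X2.50 Y-1.50 E3.2129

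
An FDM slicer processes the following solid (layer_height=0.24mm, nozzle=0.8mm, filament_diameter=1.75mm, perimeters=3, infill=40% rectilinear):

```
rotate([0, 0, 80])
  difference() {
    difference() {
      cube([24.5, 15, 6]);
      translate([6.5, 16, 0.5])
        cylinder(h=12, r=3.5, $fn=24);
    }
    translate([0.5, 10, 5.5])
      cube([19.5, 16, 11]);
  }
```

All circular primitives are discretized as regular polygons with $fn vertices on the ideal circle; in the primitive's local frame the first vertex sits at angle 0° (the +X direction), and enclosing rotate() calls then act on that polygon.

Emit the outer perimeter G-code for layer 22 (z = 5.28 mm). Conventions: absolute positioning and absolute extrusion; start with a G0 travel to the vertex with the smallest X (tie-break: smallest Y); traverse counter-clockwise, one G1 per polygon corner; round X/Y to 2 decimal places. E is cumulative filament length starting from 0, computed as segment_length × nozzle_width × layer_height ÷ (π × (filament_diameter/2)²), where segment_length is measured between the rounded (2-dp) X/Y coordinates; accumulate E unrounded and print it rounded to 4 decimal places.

At z = 5.28 mm: the cube (footprint 24.5×15) is included at this height; the r=3.5 cylinder at (6.5, 16) gives a regular 24-gon of circumradius 3.5 (constant along its height); Subtracting the remaining from the first: starting from the 24.5×15 cube, the r=3.5 cylinder at (6.5, 16) partially overlaps it — only the 12.16 mm² overlap (of its 38.05 mm²) is removed, clipping the outline — 1 connected region; the cube at (0.5, 10) does not reach this height (z outside [5.5, 16.5]); Subtracting the remaining from the first: none of the subtracted shapes is present at this height, so that combined region is unchanged — 1 connected region; (rotated 80° about Z; rotation is an isometry so areas/perimeters/island counts are preserved). The outline is a single polygon with 15 vertices. Extrusion per mm of travel: 0.8 × 0.24 / (π × 0.875²) = 0.079824. Accumulating E over each segment gives final E = 6.4846.

G0 X-14.77 Y2.60 Z5.28
G1 X0.00 Y0.00 E1.1971
G1 X4.25 Y24.13 E3.1529
G1 X-10.52 Y26.73 E4.3501
G1 X-13.06 Y12.30 E5.5196
G1 X-12.38 Y11.86 E5.5843
G1 X-11.76 Y11.19 E5.6572
G1 X-11.34 Y10.38 E5.7300
G1 X-11.14 Y9.48 E5.8036
G1 X-11.18 Y8.57 E5.8763
G1 X-11.46 Y7.70 E5.9493
G1 X-11.95 Y6.93 E6.0221
G1 X-12.62 Y6.31 E6.0950
G1 X-13.43 Y5.89 E6.1678
G1 X-14.22 Y5.71 E6.2325
G1 X-14.77 Y2.60 E6.4846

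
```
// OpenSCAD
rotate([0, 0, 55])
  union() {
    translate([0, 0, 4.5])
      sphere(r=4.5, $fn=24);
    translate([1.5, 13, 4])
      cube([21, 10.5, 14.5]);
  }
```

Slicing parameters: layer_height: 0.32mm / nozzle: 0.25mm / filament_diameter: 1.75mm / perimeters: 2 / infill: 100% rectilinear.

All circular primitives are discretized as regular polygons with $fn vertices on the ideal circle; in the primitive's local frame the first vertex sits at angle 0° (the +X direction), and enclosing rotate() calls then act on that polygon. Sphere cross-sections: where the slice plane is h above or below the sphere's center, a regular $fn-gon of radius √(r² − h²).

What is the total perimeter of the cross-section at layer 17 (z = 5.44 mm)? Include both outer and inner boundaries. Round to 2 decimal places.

At z = 5.44 mm: the r=4.5 sphere slices to a regular 24-gon of circumradius 4.401 (√(r²−h²) with h=0.94 from center) (perimeter = 2·24·4.401·sin(180°/24) = 27.57 mm); the 21×10.5 cube at (1.5, 13) contributes its full rectangle (perimeter 63.00 mm); Taking the union: the 2 present regions are separate (no shared area or edge), so areas and boundary lengths simply add and each stays a separate island — boundary = 90.57 mm; (rotated 55° about Z; rotation is an isometry so areas/perimeters/island counts are preserved). Overall, the cross-section has 2 separate islands. Total boundary length (outer) = 90.57 mm.

90.57 mm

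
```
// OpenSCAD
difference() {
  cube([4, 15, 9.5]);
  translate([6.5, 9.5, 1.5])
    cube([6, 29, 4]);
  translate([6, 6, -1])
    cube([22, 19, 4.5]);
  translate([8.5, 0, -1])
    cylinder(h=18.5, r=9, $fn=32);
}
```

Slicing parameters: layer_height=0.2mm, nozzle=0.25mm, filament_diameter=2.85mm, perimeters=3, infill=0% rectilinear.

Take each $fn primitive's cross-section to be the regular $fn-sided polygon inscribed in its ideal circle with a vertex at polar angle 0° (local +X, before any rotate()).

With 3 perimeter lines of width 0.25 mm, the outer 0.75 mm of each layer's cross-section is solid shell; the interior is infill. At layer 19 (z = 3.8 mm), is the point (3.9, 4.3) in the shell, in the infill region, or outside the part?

outside

At z = 3.8 mm: the cube (footprint 4×15) is included at this height; the cube at (6.5, 9.5) is present — its section is the full 6×29 rectangle; the cube at (6, 6) is absent (z outside [-1, 3.5]); the cylinder at (8.5, 0): section is a regular 32-gon, circumradius r=9; Subtracting the remaining from the first: starting from the 4×15 cube, the 6×29 cube at (6.5, 9.5) misses the remaining region (no effect); the r=9 cylinder at (8.5, 0) partially overlaps it — only the 23.70 mm² overlap (of its 252.84 mm²) is removed, clipping the outline — 1 connected region. Overall, the cross-section is a single solid region. The nearest boundary edge runs (2.14, 6.36)→(1.02, 5.00); distance from the point to it = 2.67 mm. The point is not inside any of the regions above, so it lies outside the cross-section (2.67 mm from the nearest boundary).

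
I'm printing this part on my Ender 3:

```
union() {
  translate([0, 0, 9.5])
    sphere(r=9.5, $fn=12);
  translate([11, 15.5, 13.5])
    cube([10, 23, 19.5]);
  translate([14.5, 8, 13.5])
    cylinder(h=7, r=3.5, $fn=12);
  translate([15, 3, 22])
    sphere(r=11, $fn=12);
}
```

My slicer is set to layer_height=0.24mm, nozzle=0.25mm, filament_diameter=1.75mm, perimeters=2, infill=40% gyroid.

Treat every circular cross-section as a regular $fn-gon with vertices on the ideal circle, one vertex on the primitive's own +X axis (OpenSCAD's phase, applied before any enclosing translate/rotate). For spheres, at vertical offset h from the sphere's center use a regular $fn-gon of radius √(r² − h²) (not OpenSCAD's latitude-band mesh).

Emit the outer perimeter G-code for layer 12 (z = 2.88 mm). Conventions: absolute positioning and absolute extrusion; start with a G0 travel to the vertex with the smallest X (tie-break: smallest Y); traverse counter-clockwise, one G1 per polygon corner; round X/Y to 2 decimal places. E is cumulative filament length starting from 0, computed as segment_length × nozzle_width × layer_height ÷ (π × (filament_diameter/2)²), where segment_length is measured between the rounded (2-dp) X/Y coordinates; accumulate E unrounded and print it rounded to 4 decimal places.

At z = 2.88 mm: the r=9.5 sphere slices to a regular 12-gon of circumradius 6.814 (√(r²−h²) with h=6.62 from center); the cube at (11, 15.5) is absent (z outside [13.5, 33]); the cylinder at (14.5, 8) is absent (z outside [13.5, 20.5]); the sphere at (15, 3) does not reach this height (|z−center|=19.120 > r=11); Taking the union: only the r=9.5 sphere is present, so the union is just that shape — 1 connected region. The outline is a single polygon with 12 vertices. Extrusion per mm of travel: 0.25 × 0.24 / (π × 0.875²) = 0.024945. Accumulating E over each segment gives final E = 1.0557.

G0 X-6.81 Y0.00 Z2.88
G1 X-5.90 Y-3.41 E0.0880
G1 X-3.41 Y-5.90 E0.1759
G1 X0.00 Y-6.81 E0.2639
G1 X3.41 Y-5.90 E0.3520
G1 X5.90 Y-3.41 E0.4398
G1 X6.81 Y0.00 E0.5278
G1 X5.90 Y3.41 E0.6159
G1 X3.41 Y5.90 E0.7037
G1 X0.00 Y6.81 E0.7918
G1 X-3.41 Y5.90 E0.8798
G1 X-5.90 Y3.41 E0.9676
G1 X-6.81 Y0.00 E1.0557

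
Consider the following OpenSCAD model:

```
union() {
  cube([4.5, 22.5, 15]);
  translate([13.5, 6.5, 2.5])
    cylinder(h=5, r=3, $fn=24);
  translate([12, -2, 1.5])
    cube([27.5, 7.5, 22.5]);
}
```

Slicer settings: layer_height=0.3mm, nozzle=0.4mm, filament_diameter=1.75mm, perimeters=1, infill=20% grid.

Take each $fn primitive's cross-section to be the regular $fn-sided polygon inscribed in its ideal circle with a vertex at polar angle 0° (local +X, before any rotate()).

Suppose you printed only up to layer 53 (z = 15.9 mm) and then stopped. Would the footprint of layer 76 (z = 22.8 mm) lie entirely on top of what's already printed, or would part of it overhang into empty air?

entirely on top

Compare the two slices. At z = 15.9: the cube is absent (z outside [0, 15]); the cylinder at (13.5, 6.5) is absent (z outside [2.5, 7.5]); the cube at (12, -2) is present — its section is the full 27.5×7.5 rectangle (area 206.25 mm²); Merging all regions: only the 27.5×7.5 cube at (12, -2) is present, so the union is just that shape — area = 206.25 mm². At z = 22.8: the cube is absent (z outside [0, 15]); the cylinder at (13.5, 6.5) does not reach this height (z outside [2.5, 7.5]); the cube at (12, -2) (footprint 27.5×7.5) is included at this height (area 206.25 mm²); Merging all regions: only the 27.5×7.5 cube at (12, -2) is present, so the union is just that shape — area = 206.25 mm². Checking containment: the cross-section at z = 22.8 is a subset of the cross-section at z = 15.9.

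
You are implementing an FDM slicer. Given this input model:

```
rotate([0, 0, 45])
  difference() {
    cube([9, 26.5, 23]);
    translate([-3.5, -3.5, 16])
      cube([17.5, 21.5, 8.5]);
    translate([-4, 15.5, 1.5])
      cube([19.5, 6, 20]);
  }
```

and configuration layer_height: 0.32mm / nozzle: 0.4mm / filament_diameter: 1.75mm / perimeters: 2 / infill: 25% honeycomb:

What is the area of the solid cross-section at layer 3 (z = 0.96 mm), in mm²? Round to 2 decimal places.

238.50 mm²

At z = 0.96 mm: the cube is present — its section is the full 9×26.5 rectangle (area 238.50 mm²); the cube at (-3.5, -3.5) does not reach this height (z outside [16, 24.5]); the cube at (-4, 15.5) does not reach this height (z outside [1.5, 21.5]); Subtracting the remaining from the first: none of the subtracted shapes is present at this height, so the 9×26.5 cube is unchanged — area = 238.50 mm²; (rotated 45° about Z; rotation is an isometry so areas/perimeters/island counts are preserved). Overall, the cross-section is a single solid region. Net area = 238.50 mm².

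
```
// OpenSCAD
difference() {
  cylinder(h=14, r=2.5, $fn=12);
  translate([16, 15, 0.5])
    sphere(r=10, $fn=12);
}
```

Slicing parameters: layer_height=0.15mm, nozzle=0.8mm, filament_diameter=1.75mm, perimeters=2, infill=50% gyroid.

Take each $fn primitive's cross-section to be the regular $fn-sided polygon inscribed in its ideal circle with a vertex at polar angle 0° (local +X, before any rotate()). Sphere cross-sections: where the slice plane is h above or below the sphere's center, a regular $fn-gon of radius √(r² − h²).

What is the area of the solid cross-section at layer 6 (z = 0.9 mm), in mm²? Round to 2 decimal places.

At z = 0.9 mm: the r=2.5 cylinder gives a regular 12-gon of circumradius 2.5 (constant along its height) (area = (12/2)·2.500²·sin(360°/12) = 18.75 mm²); the sphere at (16, 15): section is a regular 12-gon, circumradius = √(r²−h²) = √(10²−0.4²) = 9.992 (area = (12/2)·9.992²·sin(360°/12) = 299.52 mm²); Subtracting the remaining from the first: starting from the r=2.5 cylinder (18.75 mm²), the r=10 sphere at (16, 15) misses the remaining region (no effect) — area = 18.75 mm². Overall, the cross-section is a single solid region. Net area = 18.75 mm².

18.75 mm²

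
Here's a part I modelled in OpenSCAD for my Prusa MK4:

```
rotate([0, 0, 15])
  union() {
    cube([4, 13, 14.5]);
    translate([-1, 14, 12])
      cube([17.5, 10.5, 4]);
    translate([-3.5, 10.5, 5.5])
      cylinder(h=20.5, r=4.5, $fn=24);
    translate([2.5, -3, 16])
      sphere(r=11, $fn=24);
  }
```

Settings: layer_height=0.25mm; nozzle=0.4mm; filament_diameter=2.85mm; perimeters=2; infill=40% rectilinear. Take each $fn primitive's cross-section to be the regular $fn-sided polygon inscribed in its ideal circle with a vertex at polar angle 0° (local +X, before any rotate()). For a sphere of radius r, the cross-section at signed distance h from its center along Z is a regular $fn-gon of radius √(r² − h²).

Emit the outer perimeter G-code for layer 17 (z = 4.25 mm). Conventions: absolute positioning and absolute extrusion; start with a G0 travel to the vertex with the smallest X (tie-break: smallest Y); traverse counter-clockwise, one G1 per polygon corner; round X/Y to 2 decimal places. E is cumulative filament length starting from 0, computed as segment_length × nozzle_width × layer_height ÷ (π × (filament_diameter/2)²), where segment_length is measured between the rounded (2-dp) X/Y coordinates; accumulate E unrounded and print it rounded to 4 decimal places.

At z = 4.25 mm: the 4×13 cube contributes its full rectangle; the cube at (-1, 14) is not intersected at this z (z outside [12, 16]); the cylinder at (-3.5, 10.5) is absent (z outside [5.5, 26]); the sphere at (2.5, -3) does not reach this height (|z−center|=11.750 > r=11); Combining (union): only the 4×13 cube is present, so the union is just that shape — 1 connected region; (whole slice rotated 15° about Z — lengths, areas and connectivity unchanged). The outline is a single polygon with 4 vertices. Extrusion per mm of travel: 0.4 × 0.25 / (π × 1.425²) = 0.015675. Accumulating E over each segment gives final E = 0.5328.

G0 X-3.36 Y12.56 Z4.25
G1 X0.00 Y0.00 E0.2038
G1 X3.86 Y1.04 E0.2665
G1 X0.50 Y13.59 E0.4701
G1 X-3.36 Y12.56 E0.5328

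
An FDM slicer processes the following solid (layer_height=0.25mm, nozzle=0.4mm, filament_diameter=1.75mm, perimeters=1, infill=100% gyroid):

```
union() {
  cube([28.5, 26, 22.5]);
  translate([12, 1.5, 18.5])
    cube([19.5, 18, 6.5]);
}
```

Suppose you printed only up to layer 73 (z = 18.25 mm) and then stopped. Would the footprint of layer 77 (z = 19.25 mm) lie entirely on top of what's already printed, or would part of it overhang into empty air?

part overhangs

Compare the two slices. At z = 18.25: the cube (footprint 28.5×26) is included at this height (area 741.00 mm²); the cube at (12, 1.5) is absent (z outside [18.5, 25]); Merging all regions: only the 28.5×26 cube is present, so the union is just that shape — area = 741.00 mm². At z = 19.25: the cube is present — its section is the full 28.5×26 rectangle (area 741.00 mm²); the cube at (12, 1.5) is present — its section is the full 19.5×18 rectangle (area 351.00 mm²); Combining (union): the regions partially overlap — summed areas 1092.00 mm² minus the doubly-counted overlap 297.00 mm² gives 795.00 mm² — area = 795.00 mm². Checking containment: at z = 19.25 the cross-section extends beyond the z = 18.25 cross-section by about 54.00 mm².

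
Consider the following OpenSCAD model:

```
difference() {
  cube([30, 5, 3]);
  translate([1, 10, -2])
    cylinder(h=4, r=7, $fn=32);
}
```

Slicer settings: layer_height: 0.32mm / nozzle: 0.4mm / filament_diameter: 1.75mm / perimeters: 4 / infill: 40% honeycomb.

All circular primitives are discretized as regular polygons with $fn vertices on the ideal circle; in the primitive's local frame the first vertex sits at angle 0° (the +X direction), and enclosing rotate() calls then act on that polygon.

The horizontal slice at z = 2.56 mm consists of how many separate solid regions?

At z = 2.56 mm: the cube is present — its section is the full 30×5 rectangle; the cylinder at (1, 10) is absent (z outside [-2, 2]); After the difference (first − rest): none of the subtracted shapes is present at this height, so the 30×5 cube is unchanged — 1 connected region. The result has 1 disconnected region.

1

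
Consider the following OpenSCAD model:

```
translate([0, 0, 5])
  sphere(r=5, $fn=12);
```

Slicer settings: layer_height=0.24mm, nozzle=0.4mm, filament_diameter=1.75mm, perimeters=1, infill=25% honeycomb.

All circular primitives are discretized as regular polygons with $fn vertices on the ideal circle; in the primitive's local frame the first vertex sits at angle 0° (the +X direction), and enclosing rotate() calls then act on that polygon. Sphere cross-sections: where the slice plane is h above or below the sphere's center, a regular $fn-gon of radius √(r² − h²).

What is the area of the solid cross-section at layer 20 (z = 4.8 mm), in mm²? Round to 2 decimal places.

74.88 mm²

At z = 4.8 mm: the sphere: section is a regular 12-gon, circumradius = √(r²−h²) = √(5²−0.2²) = 4.996 (area = (12/2)·4.996²·sin(360°/12) = 74.88 mm²). Overall, the cross-section is a single solid region. Net area = 74.88 mm².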